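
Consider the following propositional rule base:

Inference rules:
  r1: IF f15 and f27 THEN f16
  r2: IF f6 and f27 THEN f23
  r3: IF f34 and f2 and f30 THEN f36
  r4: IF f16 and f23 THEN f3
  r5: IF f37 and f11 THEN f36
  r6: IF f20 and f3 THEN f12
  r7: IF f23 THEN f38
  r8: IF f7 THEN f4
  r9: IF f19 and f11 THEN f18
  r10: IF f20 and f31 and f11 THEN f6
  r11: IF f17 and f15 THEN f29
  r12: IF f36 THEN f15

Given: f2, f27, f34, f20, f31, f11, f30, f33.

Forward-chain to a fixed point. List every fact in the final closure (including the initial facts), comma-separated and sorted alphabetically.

f11, f12, f15, f16, f2, f20, f23, f27, f3, f30, f31, f33, f34, f36, f38, f6

Round 1 — r3, r10, derive f36, f6.
Round 2 — r2, r12, derive f23, f15.
Round 3 — r1, r7, derive f16, f38.
Round 4 — r4, derive f3.
Round 5 — r6, derive f12.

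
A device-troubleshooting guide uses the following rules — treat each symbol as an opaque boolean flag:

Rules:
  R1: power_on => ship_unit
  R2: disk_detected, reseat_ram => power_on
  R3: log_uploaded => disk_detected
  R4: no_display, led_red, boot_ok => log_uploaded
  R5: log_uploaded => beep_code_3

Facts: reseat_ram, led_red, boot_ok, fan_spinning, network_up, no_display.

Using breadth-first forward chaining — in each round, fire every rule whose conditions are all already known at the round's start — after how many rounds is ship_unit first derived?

4

Round 1 — R4, derive log_uploaded.
Round 2 — R3, R5, derive disk_detected, beep_code_3.
Round 3 — R2, derive power_on.
Round 4 — R1, derive ship_unit.
ship_unit first appears in round 4.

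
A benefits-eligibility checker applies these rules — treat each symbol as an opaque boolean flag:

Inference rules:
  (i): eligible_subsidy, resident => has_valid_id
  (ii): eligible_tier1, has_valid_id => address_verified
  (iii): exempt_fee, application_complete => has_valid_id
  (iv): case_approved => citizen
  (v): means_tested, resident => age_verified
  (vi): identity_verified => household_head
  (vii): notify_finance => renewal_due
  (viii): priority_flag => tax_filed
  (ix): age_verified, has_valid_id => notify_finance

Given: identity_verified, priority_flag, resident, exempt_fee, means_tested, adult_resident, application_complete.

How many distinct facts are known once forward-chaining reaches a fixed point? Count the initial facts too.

Round 1: (iii) [exempt_fee, application_complete => has_valid_id]; (v) [means_tested, resident => age_verified]; (vi) [identity_verified => household_head]; (viii) [priority_flag => tax_filed]. Adds has_valid_id, age_verified, household_head, tax_filed.
Round 2: (ix) [age_verified, has_valid_id => notify_finance]. Adds notify_finance.
Round 3: (vii) [notify_finance => renewal_due]. Adds renewal_due.
Closure: {adult_resident, age_verified, application_complete, exempt_fee, has_valid_id, household_head, identity_verified, means_tested, notify_finance, priority_flag, renewal_due, resident, tax_filed} — 13 facts.

13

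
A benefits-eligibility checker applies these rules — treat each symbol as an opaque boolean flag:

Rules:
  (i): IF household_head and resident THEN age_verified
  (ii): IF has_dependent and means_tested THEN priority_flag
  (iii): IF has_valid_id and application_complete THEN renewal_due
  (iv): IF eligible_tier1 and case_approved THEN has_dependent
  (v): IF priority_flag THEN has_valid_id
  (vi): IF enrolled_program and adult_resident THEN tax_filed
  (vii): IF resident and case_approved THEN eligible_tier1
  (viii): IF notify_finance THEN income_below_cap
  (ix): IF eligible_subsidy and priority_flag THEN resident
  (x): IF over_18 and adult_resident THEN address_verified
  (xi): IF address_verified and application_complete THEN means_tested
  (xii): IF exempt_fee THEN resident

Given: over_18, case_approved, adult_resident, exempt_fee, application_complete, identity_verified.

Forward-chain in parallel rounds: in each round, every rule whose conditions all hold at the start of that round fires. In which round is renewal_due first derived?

6

[1] (x) [IF over_18 and adult_resident THEN address_verified]; (xii) [IF exempt_fee THEN resident]. ⇒ new: address_verified, resident.
[2] (vii) [IF resident and case_approved THEN eligible_tier1]; (xi) [IF address_verified and application_complete THEN means_tested]. ⇒ new: eligible_tier1, means_tested.
[3] (iv) [IF eligible_tier1 and case_approved THEN has_dependent]. ⇒ new: has_dependent.
[4] (ii) [IF has_dependent and means_tested THEN priority_flag]. ⇒ new: priority_flag.
[5] (v) [IF priority_flag THEN has_valid_id]. ⇒ new: has_valid_id.
[6] (iii) [IF has_valid_id and application_complete THEN renewal_due]. ⇒ new: renewal_due.
renewal_due first appears in round 6.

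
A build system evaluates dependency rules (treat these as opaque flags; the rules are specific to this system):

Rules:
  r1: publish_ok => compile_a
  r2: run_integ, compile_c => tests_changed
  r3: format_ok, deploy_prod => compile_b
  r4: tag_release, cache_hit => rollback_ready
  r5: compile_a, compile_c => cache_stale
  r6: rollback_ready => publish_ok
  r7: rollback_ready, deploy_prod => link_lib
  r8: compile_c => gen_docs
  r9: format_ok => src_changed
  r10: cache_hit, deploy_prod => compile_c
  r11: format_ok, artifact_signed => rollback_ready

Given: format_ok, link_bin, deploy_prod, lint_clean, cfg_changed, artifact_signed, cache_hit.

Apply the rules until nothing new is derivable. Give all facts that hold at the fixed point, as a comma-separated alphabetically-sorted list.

[1] r3 [format_ok, deploy_prod => compile_b]; r9 [format_ok => src_changed]; r10 [cache_hit, deploy_prod => compile_c]; r11 [format_ok, artifact_signed => rollback_ready]. ⇒ new: compile_b, src_changed, compile_c, rollback_ready.
[2] r6 [rollback_ready => publish_ok]; r7 [rollback_ready, deploy_prod => link_lib]; r8 [compile_c => gen_docs]. ⇒ new: publish_ok, link_lib, gen_docs.
[3] r1 [publish_ok => compile_a]. ⇒ new: compile_a.
[4] r5 [compile_a, compile_c => cache_stale]. ⇒ new: cache_stale.

artifact_signed, cache_hit, cache_stale, cfg_changed, compile_a, compile_b, compile_c, deploy_prod, format_ok, gen_docs, link_bin, link_lib, lint_clean, publish_ok, rollback_ready, src_changed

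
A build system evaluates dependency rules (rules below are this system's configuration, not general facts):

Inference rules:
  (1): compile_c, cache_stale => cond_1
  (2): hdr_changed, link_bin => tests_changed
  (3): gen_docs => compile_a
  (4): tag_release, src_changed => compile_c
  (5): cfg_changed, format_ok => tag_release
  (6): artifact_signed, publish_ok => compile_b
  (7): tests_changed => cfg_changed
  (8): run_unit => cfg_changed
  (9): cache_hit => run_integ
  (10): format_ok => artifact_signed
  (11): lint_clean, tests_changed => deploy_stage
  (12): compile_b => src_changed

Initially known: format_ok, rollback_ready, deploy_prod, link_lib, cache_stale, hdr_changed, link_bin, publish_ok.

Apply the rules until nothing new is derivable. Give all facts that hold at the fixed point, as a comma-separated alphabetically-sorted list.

Round 1 fires (2), (10), giving tests_changed, artifact_signed.
Round 2 fires (6), (7), giving compile_b, cfg_changed.
Round 3 fires (5), (12), giving tag_release, src_changed.
Round 4 fires (4), giving compile_c.
Round 5 fires (1), giving cond_1.

artifact_signed, cache_stale, cfg_changed, compile_b, compile_c, cond_1, deploy_prod, format_ok, hdr_changed, link_bin, link_lib, publish_ok, rollback_ready, src_changed, tag_release, tests_changed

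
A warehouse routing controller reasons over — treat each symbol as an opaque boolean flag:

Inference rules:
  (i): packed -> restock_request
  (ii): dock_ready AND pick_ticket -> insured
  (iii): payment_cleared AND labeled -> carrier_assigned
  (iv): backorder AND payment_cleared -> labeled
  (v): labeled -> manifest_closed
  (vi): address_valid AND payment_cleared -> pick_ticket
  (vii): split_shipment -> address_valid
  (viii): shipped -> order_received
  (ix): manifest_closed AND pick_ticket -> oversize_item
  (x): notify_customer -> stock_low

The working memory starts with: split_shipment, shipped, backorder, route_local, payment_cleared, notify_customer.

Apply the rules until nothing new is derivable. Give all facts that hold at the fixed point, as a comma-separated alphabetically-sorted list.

Round 1 — (iv), (vii), (viii), (x), derive labeled, address_valid, order_received, stock_low.
Round 2 — (iii), (v), (vi), derive carrier_assigned, manifest_closed, pick_ticket.
Round 3 — (ix), derive oversize_item.

address_valid, backorder, carrier_assigned, labeled, manifest_closed, notify_customer, order_received, oversize_item, payment_cleared, pick_ticket, route_local, shipped, split_shipment, stock_low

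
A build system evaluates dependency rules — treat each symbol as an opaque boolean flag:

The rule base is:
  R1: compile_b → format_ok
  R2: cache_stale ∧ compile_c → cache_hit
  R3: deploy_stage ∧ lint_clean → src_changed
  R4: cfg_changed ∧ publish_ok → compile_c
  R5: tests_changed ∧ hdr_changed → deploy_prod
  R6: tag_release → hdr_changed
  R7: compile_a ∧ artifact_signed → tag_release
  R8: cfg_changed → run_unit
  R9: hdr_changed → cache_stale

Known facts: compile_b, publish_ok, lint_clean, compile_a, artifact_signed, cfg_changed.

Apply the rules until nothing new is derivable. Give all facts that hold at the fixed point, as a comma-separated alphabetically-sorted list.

artifact_signed, cache_hit, cache_stale, cfg_changed, compile_a, compile_b, compile_c, format_ok, hdr_changed, lint_clean, publish_ok, run_unit, tag_release

[1] R1 [compile_b → format_ok]; R4 [cfg_changed ∧ publish_ok → compile_c]; R7 [compile_a ∧ artifact_signed → tag_release]; R8 [cfg_changed → run_unit]. ⇒ new: format_ok, compile_c, tag_release, run_unit.
[2] R6 [tag_release → hdr_changed]. ⇒ new: hdr_changed.
[3] R9 [hdr_changed → cache_stale]. ⇒ new: cache_stale.
[4] R2 [cache_stale ∧ compile_c → cache_hit]. ⇒ new: cache_hit.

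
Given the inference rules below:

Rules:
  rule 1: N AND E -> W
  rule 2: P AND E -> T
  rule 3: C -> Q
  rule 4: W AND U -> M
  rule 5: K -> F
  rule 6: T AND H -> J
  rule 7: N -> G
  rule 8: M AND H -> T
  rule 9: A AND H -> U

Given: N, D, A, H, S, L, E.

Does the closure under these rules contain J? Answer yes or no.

yes

Round 1 fires rule 1, rule 7, rule 9, giving W, G, U.
Round 2 fires rule 4, giving M.
Round 3 fires rule 8, giving T.
Round 4 fires rule 6, giving J.
J appears in round 4, so it is derivable.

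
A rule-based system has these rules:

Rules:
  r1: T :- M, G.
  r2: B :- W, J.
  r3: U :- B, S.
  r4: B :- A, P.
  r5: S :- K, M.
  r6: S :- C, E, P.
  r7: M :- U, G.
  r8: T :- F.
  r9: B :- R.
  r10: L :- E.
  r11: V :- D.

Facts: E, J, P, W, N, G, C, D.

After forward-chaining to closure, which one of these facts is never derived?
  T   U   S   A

Round 1 — r2, r6, r10, r11, derive B, S, L, V.
Round 2 — r3, derive U.
Round 3 — r7, derive M.
Round 4 — r1, derive T.
Derived: U (round 2), S (round 1), T (round 4). A never appears in any round.

A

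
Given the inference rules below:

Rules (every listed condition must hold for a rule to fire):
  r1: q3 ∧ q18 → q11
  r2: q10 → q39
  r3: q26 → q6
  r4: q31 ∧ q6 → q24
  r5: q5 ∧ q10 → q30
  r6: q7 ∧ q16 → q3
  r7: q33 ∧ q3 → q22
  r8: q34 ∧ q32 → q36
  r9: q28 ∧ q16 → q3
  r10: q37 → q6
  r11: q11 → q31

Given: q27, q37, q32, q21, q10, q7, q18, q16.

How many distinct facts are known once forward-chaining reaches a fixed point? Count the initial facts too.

Round 1 fires r2, r6, r10, giving q39, q3, q6.
Round 2 fires r1, giving q11.
Round 3 fires r11, giving q31.
Round 4 fires r4, giving q24.
Closure: {q10, q11, q16, q18, q21, q24, q27, q3, q31, q32, q37, q39, q6, q7} — 14 facts.

14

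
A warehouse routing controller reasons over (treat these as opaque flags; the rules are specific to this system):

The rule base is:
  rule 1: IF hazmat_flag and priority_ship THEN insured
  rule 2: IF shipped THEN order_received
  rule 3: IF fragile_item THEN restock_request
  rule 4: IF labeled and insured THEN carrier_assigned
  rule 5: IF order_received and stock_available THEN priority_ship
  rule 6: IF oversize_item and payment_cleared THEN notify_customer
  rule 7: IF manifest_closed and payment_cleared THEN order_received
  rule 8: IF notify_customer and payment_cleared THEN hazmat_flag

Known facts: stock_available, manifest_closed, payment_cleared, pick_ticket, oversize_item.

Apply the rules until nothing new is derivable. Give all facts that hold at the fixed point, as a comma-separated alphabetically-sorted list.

hazmat_flag, insured, manifest_closed, notify_customer, order_received, oversize_item, payment_cleared, pick_ticket, priority_ship, stock_available

Round 1 fires rule 6, rule 7, giving notify_customer, order_received.
Round 2 fires rule 5, rule 8, giving priority_ship, hazmat_flag.
Round 3 fires rule 1, giving insured.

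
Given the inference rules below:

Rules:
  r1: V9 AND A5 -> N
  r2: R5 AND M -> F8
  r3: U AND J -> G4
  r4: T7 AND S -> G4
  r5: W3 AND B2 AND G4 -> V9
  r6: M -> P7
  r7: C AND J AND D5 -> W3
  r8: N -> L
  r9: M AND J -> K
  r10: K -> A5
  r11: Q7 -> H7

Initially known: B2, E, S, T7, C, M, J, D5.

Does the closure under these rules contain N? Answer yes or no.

yes

Round 1 fires r4, r6, r7, r9, giving G4, P7, W3, K.
Round 2 fires r5, r10, giving V9, A5.
Round 3 fires r1, giving N.
Round 4 fires r8, giving L.
N appears in round 3, so it is derivable.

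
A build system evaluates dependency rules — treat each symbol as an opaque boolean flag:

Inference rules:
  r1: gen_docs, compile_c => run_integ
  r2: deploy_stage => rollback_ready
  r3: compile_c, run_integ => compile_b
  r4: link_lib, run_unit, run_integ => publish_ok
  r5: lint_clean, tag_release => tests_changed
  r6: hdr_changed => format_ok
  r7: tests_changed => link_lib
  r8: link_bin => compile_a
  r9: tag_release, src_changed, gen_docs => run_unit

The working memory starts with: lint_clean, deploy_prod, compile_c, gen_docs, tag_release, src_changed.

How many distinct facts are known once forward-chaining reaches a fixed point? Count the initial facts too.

Round 1: r1 [gen_docs, compile_c => run_integ]; r5 [lint_clean, tag_release => tests_changed]; r9 [tag_release, src_changed, gen_docs => run_unit]. New: run_integ, tests_changed, run_unit.
Round 2: r3 [compile_c, run_integ => compile_b]; r7 [tests_changed => link_lib]. New: compile_b, link_lib.
Round 3: r4 [link_lib, run_unit, run_integ => publish_ok]. New: publish_ok.
Closure: {compile_b, compile_c, deploy_prod, gen_docs, link_lib, lint_clean, publish_ok, run_integ, run_unit, src_changed, tag_release, tests_changed} — 12 facts.

12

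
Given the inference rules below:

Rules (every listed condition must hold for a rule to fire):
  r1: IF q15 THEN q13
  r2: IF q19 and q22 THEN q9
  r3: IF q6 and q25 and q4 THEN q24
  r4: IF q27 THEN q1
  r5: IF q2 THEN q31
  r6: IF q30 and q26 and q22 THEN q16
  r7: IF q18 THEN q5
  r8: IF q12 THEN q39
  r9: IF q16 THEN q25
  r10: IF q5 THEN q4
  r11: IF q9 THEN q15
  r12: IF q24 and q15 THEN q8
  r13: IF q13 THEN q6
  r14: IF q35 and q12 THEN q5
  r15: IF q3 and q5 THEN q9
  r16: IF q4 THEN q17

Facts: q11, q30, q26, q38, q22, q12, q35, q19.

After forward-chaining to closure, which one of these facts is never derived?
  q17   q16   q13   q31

q31

Round 1 — r2, r6, r8, r14, derive q9, q16, q39, q5.
Round 2 — r9, r10, r11, derive q25, q4, q15.
Round 3 — r1, r16, derive q13, q17.
Round 4 — r13, derive q6.
Round 5 — r3, derive q24.
Round 6 — r12, derive q8.
Derived: q13 (round 3), q16 (round 1), q17 (round 3). q31 never appears in any round.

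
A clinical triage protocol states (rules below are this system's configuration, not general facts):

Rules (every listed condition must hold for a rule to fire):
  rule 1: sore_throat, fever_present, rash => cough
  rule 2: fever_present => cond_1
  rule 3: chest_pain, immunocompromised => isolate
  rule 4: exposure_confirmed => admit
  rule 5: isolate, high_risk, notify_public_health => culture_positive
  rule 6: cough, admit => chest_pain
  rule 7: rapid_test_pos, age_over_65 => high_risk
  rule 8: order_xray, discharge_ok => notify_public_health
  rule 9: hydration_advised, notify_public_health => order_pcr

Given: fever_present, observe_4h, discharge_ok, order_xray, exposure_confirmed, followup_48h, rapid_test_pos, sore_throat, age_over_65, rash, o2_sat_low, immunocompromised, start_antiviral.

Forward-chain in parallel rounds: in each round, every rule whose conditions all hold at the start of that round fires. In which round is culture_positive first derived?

Round 1 — rule 1, rule 2, rule 4, rule 7, rule 8, derive cough, cond_1, admit, high_risk, notify_public_health.
Round 2 — rule 6, derive chest_pain.
Round 3 — rule 3, derive isolate.
Round 4 — rule 5, derive culture_positive.
culture_positive first appears in round 4.

4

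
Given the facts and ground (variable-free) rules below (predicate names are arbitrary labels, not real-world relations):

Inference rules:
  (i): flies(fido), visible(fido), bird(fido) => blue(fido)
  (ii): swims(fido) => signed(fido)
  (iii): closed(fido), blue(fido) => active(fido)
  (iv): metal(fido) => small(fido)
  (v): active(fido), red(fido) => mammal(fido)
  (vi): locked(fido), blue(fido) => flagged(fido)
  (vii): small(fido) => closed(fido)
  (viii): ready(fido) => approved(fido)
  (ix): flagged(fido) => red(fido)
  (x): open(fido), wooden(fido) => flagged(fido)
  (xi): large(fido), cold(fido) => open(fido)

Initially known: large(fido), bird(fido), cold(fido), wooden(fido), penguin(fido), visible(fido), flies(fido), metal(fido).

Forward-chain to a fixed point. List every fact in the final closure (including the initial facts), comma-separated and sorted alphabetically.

[1] (i) [flies(fido), visible(fido), bird(fido) => blue(fido)]; (iv) [metal(fido) => small(fido)]; (xi) [large(fido), cold(fido) => open(fido)]. ⇒ new: blue(fido), small(fido), open(fido).
[2] (vii) [small(fido) => closed(fido)]; (x) [open(fido), wooden(fido) => flagged(fido)]. ⇒ new: closed(fido), flagged(fido).
[3] (iii) [closed(fido), blue(fido) => active(fido)]; (ix) [flagged(fido) => red(fido)]. ⇒ new: active(fido), red(fido).
[4] (v) [active(fido), red(fido) => mammal(fido)]. ⇒ new: mammal(fido).

active(fido), bird(fido), blue(fido), closed(fido), cold(fido), flagged(fido), flies(fido), large(fido), mammal(fido), metal(fido), open(fido), penguin(fido), red(fido), small(fido), visible(fido), wooden(fido)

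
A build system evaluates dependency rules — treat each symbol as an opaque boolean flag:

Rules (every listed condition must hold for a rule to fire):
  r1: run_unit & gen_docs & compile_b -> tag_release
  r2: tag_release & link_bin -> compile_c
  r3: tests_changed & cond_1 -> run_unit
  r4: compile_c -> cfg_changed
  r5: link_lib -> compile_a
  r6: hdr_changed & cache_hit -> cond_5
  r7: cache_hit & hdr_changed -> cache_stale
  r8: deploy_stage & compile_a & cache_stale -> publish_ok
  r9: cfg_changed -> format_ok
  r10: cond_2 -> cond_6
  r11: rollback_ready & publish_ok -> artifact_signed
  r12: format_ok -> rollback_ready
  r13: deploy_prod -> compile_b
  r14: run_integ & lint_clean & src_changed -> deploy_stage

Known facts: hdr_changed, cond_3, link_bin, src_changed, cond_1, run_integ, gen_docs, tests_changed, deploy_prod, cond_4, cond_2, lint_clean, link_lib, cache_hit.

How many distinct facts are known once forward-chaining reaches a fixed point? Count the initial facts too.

Round 1: r3 [tests_changed & cond_1 -> run_unit]; r5 [link_lib -> compile_a]; r6 [hdr_changed & cache_hit -> cond_5]; r7 [cache_hit & hdr_changed -> cache_stale]; r10 [cond_2 -> cond_6]; r13 [deploy_prod -> compile_b]; r14 [run_integ & lint_clean & src_changed -> deploy_stage]. Adds run_unit, compile_a, cond_5, cache_stale, cond_6, compile_b, deploy_stage.
Round 2: r1 [run_unit & gen_docs & compile_b -> tag_release]; r8 [deploy_stage & compile_a & cache_stale -> publish_ok]. Adds tag_release, publish_ok.
Round 3: r2 [tag_release & link_bin -> compile_c]. Adds compile_c.
Round 4: r4 [compile_c -> cfg_changed]. Adds cfg_changed.
Round 5: r9 [cfg_changed -> format_ok]. Adds format_ok.
Round 6: r12 [format_ok -> rollback_ready]. Adds rollback_ready.
Round 7: r11 [rollback_ready & publish_ok -> artifact_signed]. Adds artifact_signed.
Closure: {artifact_signed, cache_hit, cache_stale, cfg_changed, compile_a, compile_b, compile_c, cond_1, cond_2, cond_3, cond_4, cond_5, cond_6, deploy_prod, deploy_stage, format_ok, gen_docs, hdr_changed, link_bin, link_lib, lint_clean, publish_ok, rollback_ready, run_integ, run_unit, src_changed, tag_release, tests_changed} — 28 facts.

28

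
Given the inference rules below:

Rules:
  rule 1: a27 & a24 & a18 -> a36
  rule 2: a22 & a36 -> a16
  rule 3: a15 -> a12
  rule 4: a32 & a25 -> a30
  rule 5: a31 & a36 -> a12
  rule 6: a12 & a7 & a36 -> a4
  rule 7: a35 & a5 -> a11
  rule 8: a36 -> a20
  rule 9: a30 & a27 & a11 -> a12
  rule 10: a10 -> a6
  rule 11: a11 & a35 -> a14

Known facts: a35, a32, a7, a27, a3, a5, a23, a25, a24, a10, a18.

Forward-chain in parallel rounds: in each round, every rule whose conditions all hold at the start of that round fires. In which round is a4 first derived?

[1] rule 1 [a27 & a24 & a18 -> a36]; rule 4 [a32 & a25 -> a30]; rule 7 [a35 & a5 -> a11]; rule 10 [a10 -> a6]. ⇒ new: a36, a30, a11, a6.
[2] rule 8 [a36 -> a20]; rule 9 [a30 & a27 & a11 -> a12]; rule 11 [a11 & a35 -> a14]. ⇒ new: a20, a12, a14.
[3] rule 6 [a12 & a7 & a36 -> a4]. ⇒ new: a4.
a4 first appears in round 3.

3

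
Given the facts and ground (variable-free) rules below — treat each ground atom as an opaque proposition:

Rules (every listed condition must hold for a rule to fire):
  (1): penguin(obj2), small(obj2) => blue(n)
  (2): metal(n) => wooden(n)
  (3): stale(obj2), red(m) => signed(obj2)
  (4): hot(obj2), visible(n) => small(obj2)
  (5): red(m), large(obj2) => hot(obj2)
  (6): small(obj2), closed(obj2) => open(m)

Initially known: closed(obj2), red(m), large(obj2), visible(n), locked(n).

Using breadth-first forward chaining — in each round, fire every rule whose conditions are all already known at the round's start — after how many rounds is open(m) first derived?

3

Round 1 fires (5), giving hot(obj2).
Round 2 fires (4), giving small(obj2).
Round 3 fires (6), giving open(m).
open(m) first appears in round 3.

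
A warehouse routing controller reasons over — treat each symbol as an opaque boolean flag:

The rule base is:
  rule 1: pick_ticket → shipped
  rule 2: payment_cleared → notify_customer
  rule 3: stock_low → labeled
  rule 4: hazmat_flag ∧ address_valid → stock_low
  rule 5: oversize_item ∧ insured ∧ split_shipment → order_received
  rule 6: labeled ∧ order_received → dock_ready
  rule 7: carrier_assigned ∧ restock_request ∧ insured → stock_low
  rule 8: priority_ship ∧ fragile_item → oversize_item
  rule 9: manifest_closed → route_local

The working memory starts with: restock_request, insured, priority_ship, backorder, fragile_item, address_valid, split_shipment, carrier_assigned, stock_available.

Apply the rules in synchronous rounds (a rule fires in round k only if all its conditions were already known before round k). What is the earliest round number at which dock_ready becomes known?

3

Round 1: rule 7 [carrier_assigned ∧ restock_request ∧ insured → stock_low]; rule 8 [priority_ship ∧ fragile_item → oversize_item]. Adds stock_low, oversize_item.
Round 2: rule 3 [stock_low → labeled]; rule 5 [oversize_item ∧ insured ∧ split_shipment → order_received]. Adds labeled, order_received.
Round 3: rule 6 [labeled ∧ order_received → dock_ready]. Adds dock_ready.
dock_ready first appears in round 3.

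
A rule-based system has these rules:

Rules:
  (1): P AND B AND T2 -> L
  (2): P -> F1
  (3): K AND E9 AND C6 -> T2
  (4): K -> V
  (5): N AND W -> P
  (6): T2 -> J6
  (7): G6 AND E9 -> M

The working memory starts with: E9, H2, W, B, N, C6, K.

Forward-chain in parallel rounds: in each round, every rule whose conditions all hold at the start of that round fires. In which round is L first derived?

Round 1 — (3), (4), (5), derive T2, V, P.
Round 2 — (1), (2), (6), derive L, F1, J6.
L first appears in round 2.

2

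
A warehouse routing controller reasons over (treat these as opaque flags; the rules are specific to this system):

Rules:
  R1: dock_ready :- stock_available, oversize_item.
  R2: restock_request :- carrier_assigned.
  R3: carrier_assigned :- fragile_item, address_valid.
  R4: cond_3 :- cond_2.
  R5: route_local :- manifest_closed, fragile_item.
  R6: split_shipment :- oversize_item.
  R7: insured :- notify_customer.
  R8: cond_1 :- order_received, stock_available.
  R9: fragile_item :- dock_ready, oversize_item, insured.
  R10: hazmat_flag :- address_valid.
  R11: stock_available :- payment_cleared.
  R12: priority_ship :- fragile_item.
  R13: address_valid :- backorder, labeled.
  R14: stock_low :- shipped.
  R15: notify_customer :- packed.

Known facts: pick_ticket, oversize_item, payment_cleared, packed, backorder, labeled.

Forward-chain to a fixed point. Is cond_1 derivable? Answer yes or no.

Round 1: R6 [split_shipment :- oversize_item.]; R11 [stock_available :- payment_cleared.]; R13 [address_valid :- backorder, labeled.]; R15 [notify_customer :- packed.]. Adds split_shipment, stock_available, address_valid, notify_customer.
Round 2: R1 [dock_ready :- stock_available, oversize_item.]; R7 [insured :- notify_customer.]; R10 [hazmat_flag :- address_valid.]. Adds dock_ready, insured, hazmat_flag.
Round 3: R9 [fragile_item :- dock_ready, oversize_item, insured.]. Adds fragile_item.
Round 4: R3 [carrier_assigned :- fragile_item, address_valid.]; R12 [priority_ship :- fragile_item.]. Adds carrier_assigned, priority_ship.
Round 5: R2 [restock_request :- carrier_assigned.]. Adds restock_request.
Fixed point reached. cond_1 is concluded only by R8; R8 needs order_received (never derived).

no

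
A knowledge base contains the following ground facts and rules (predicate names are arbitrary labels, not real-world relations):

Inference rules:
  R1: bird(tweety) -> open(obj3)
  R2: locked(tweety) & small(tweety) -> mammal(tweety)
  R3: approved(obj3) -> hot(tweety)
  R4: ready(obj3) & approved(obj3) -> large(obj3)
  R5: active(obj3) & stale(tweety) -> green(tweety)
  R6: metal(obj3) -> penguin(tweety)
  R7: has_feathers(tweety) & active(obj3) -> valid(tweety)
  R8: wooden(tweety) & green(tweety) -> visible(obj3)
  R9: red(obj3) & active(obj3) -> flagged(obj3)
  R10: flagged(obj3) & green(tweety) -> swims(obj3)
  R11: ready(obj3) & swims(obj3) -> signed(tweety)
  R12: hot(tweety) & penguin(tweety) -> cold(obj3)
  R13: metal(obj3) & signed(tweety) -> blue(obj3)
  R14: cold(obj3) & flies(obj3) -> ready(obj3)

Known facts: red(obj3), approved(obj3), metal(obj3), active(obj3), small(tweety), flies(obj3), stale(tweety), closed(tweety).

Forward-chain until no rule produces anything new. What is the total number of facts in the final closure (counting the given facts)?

18

Round 1 — R3, R5, R6, R9, derive hot(tweety), green(tweety), penguin(tweety), flagged(obj3).
Round 2 — R10, R12, derive swims(obj3), cold(obj3).
Round 3 — R14, derive ready(obj3).
Round 4 — R4, R11, derive large(obj3), signed(tweety).
Round 5 — R13, derive blue(obj3).
Closure: {active(obj3), approved(obj3), blue(obj3), closed(tweety), cold(obj3), flagged(obj3), flies(obj3), green(tweety), hot(tweety), large(obj3), metal(obj3), penguin(tweety), ready(obj3), red(obj3), signed(tweety), small(tweety), stale(tweety), swims(obj3)} — 18 facts.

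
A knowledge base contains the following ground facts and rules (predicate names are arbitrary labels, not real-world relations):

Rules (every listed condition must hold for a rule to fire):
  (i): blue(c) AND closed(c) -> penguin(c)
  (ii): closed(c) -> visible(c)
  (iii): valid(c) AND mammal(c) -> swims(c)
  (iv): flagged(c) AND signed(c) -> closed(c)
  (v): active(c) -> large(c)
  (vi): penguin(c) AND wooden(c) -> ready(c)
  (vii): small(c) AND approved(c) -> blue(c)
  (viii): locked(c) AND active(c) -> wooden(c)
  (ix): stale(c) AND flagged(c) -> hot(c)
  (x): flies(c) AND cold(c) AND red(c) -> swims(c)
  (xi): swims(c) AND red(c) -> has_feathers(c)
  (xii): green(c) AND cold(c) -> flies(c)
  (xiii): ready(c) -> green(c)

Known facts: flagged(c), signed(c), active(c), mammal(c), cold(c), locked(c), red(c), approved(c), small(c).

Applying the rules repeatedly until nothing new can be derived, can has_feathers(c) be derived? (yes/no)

yes

Round 1 — (iv), (v), (vii), (viii), derive closed(c), large(c), blue(c), wooden(c).
Round 2 — (i), (ii), derive penguin(c), visible(c).
Round 3 — (vi), derive ready(c).
Round 4 — (xiii), derive green(c).
Round 5 — (xii), derive flies(c).
Round 6 — (x), derive swims(c).
Round 7 — (xi), derive has_feathers(c).
has_feathers(c) appears in round 7, so it is derivable.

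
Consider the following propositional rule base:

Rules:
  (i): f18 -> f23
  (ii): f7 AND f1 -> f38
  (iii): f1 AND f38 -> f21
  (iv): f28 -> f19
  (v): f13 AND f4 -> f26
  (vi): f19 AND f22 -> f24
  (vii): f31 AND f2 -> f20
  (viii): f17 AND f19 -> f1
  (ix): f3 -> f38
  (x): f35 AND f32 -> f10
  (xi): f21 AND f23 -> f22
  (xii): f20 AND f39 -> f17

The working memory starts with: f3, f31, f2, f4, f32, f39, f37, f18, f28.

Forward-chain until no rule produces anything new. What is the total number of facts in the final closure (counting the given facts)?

18

[1] (i) [f18 -> f23]; (iv) [f28 -> f19]; (vii) [f31 AND f2 -> f20]; (ix) [f3 -> f38]. ⇒ new: f23, f19, f20, f38.
[2] (xii) [f20 AND f39 -> f17]. ⇒ new: f17.
[3] (viii) [f17 AND f19 -> f1]. ⇒ new: f1.
[4] (iii) [f1 AND f38 -> f21]. ⇒ new: f21.
[5] (xi) [f21 AND f23 -> f22]. ⇒ new: f22.
[6] (vi) [f19 AND f22 -> f24]. ⇒ new: f24.
Closure: {f1, f17, f18, f19, f2, f20, f21, f22, f23, f24, f28, f3, f31, f32, f37, f38, f39, f4} — 18 facts.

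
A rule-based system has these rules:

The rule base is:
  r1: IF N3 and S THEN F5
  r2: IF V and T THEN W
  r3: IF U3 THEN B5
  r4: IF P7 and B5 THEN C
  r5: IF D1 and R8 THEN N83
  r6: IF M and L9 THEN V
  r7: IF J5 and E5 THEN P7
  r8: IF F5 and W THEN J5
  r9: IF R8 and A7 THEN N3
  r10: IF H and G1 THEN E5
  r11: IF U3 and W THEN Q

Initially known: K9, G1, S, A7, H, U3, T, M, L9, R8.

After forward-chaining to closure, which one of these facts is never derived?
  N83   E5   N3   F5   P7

N83

Round 1: r3 [IF U3 THEN B5]; r6 [IF M and L9 THEN V]; r9 [IF R8 and A7 THEN N3]; r10 [IF H and G1 THEN E5]. New: B5, V, N3, E5.
Round 2: r1 [IF N3 and S THEN F5]; r2 [IF V and T THEN W]. New: F5, W.
Round 3: r8 [IF F5 and W THEN J5]; r11 [IF U3 and W THEN Q]. New: J5, Q.
Round 4: r7 [IF J5 and E5 THEN P7]. New: P7.
Round 5: r4 [IF P7 and B5 THEN C]. New: C.
Derived: N3 (round 1), F5 (round 2), E5 (round 1), P7 (round 4). N83 never appears in any round.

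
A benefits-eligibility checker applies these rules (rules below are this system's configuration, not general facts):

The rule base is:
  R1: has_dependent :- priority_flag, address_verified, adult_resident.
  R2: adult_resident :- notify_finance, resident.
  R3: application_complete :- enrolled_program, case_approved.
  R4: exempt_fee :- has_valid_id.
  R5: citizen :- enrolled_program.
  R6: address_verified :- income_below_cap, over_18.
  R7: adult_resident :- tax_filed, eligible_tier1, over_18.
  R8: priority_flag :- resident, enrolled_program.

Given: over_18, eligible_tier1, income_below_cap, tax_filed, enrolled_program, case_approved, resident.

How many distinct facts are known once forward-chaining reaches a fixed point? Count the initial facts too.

Round 1 fires R3, R5, R6, R7, R8, giving application_complete, citizen, address_verified, adult_resident, priority_flag.
Round 2 fires R1, giving has_dependent.
Closure: {address_verified, adult_resident, application_complete, case_approved, citizen, eligible_tier1, enrolled_program, has_dependent, income_below_cap, over_18, priority_flag, resident, tax_filed} — 13 facts.

13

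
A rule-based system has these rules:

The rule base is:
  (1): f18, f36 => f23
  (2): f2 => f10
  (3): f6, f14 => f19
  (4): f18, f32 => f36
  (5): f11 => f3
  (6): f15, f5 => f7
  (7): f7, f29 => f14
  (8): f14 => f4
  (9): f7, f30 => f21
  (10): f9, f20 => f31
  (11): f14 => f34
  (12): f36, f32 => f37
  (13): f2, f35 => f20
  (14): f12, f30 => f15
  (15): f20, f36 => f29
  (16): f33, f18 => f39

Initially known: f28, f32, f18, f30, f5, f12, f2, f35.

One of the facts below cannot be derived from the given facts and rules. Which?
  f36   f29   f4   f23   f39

f39

Round 1: (2) [f2 => f10]; (4) [f18, f32 => f36]; (13) [f2, f35 => f20]; (14) [f12, f30 => f15]. Adds f10, f36, f20, f15.
Round 2: (1) [f18, f36 => f23]; (6) [f15, f5 => f7]; (12) [f36, f32 => f37]; (15) [f20, f36 => f29]. Adds f23, f7, f37, f29.
Round 3: (7) [f7, f29 => f14]; (9) [f7, f30 => f21]. Adds f14, f21.
Round 4: (8) [f14 => f4]; (11) [f14 => f34]. Adds f4, f34.
Derived: f23 (round 2), f36 (round 1), f29 (round 2), f4 (round 4). f39 never appears in any round.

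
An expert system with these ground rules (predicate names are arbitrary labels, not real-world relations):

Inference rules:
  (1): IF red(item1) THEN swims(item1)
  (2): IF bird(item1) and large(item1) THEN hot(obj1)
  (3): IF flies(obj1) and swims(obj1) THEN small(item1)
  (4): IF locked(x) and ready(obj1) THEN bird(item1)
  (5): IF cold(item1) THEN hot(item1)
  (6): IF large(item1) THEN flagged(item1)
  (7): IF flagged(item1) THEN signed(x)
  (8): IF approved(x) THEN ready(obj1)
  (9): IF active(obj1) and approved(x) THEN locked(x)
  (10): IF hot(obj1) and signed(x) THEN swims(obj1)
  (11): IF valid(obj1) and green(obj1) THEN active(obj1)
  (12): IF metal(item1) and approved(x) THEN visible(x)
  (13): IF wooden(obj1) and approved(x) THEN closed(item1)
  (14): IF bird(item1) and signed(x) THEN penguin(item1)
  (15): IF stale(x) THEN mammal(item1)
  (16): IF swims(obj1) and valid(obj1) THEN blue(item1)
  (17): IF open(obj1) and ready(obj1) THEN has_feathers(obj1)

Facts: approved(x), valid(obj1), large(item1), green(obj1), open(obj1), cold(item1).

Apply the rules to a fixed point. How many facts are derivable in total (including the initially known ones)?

Round 1: (5) [IF cold(item1) THEN hot(item1)]; (6) [IF large(item1) THEN flagged(item1)]; (8) [IF approved(x) THEN ready(obj1)]; (11) [IF valid(obj1) and green(obj1) THEN active(obj1)]. Adds hot(item1), flagged(item1), ready(obj1), active(obj1).
Round 2: (7) [IF flagged(item1) THEN signed(x)]; (9) [IF active(obj1) and approved(x) THEN locked(x)]; (17) [IF open(obj1) and ready(obj1) THEN has_feathers(obj1)]. Adds signed(x), locked(x), has_feathers(obj1).
Round 3: (4) [IF locked(x) and ready(obj1) THEN bird(item1)]. Adds bird(item1).
Round 4: (2) [IF bird(item1) and large(item1) THEN hot(obj1)]; (14) [IF bird(item1) and signed(x) THEN penguin(item1)]. Adds hot(obj1), penguin(item1).
Round 5: (10) [IF hot(obj1) and signed(x) THEN swims(obj1)]. Adds swims(obj1).
Round 6: (16) [IF swims(obj1) and valid(obj1) THEN blue(item1)]. Adds blue(item1).
Closure: {active(obj1), approved(x), bird(item1), blue(item1), cold(item1), flagged(item1), green(obj1), has_feathers(obj1), hot(item1), hot(obj1), large(item1), locked(x), open(obj1), penguin(item1), ready(obj1), signed(x), swims(obj1), valid(obj1)} — 18 facts.

18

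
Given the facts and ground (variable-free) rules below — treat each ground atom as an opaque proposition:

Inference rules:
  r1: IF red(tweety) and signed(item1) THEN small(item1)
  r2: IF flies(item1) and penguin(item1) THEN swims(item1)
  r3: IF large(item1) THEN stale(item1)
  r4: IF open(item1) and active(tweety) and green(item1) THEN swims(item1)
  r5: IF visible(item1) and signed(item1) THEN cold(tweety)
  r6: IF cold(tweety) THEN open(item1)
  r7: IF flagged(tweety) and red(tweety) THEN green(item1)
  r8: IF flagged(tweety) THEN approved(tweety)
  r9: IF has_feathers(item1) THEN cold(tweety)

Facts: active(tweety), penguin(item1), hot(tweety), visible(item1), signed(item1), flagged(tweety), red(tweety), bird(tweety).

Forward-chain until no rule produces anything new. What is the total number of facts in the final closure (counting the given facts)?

Round 1 — r1, r5, r7, r8, derive small(item1), cold(tweety), green(item1), approved(tweety).
Round 2 — r6, derive open(item1).
Round 3 — r4, derive swims(item1).
Closure: {active(tweety), approved(tweety), bird(tweety), cold(tweety), flagged(tweety), green(item1), hot(tweety), open(item1), penguin(item1), red(tweety), signed(item1), small(item1), swims(item1), visible(item1)} — 14 facts.

14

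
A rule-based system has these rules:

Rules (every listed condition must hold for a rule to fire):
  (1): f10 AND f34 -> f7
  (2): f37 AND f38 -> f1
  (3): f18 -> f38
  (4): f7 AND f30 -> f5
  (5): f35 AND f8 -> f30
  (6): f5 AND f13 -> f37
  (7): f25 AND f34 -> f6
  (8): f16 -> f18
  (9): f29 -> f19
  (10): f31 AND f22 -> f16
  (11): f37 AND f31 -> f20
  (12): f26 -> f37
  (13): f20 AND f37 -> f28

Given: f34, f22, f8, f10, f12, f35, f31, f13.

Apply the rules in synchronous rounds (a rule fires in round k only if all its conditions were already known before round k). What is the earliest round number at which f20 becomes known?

4

Round 1 — (1), (5), (10), derive f7, f30, f16.
Round 2 — (4), (8), derive f5, f18.
Round 3 — (3), (6), derive f38, f37.
Round 4 — (2), (11), derive f1, f20.
f20 first appears in round 4.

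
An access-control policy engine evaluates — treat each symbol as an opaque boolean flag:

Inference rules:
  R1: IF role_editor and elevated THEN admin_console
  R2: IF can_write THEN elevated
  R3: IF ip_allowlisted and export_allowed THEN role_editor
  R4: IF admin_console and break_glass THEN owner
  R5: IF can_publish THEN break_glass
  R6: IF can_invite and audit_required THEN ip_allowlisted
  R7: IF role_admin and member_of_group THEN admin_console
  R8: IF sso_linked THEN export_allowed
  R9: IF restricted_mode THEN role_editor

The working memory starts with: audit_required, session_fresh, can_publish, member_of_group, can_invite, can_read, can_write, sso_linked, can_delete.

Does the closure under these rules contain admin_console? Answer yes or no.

yes

[1] R2 [IF can_write THEN elevated]; R5 [IF can_publish THEN break_glass]; R6 [IF can_invite and audit_required THEN ip_allowlisted]; R8 [IF sso_linked THEN export_allowed]. ⇒ new: elevated, break_glass, ip_allowlisted, export_allowed.
[2] R3 [IF ip_allowlisted and export_allowed THEN role_editor]. ⇒ new: role_editor.
[3] R1 [IF role_editor and elevated THEN admin_console]. ⇒ new: admin_console.
[4] R4 [IF admin_console and break_glass THEN owner]. ⇒ new: owner.
admin_console appears in round 3, so it is derivable.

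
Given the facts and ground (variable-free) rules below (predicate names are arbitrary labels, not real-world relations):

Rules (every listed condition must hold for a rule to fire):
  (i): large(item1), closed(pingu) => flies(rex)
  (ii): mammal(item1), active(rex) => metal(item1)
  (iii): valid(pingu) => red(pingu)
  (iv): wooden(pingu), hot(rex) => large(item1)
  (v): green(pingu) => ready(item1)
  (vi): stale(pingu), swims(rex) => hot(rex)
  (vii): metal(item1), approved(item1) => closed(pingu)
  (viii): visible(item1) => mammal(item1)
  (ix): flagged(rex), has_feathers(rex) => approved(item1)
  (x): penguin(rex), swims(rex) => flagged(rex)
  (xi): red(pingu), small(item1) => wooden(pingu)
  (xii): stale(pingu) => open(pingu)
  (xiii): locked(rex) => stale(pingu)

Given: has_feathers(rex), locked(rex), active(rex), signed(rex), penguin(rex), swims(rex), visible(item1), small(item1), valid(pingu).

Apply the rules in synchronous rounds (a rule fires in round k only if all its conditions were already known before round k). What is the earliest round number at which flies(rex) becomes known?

Round 1 fires (iii), (viii), (x), (xiii), giving red(pingu), mammal(item1), flagged(rex), stale(pingu).
Round 2 fires (ii), (vi), (ix), (xi), (xii), giving metal(item1), hot(rex), approved(item1), wooden(pingu), open(pingu).
Round 3 fires (iv), (vii), giving large(item1), closed(pingu).
Round 4 fires (i), giving flies(rex).
flies(rex) first appears in round 4.

4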